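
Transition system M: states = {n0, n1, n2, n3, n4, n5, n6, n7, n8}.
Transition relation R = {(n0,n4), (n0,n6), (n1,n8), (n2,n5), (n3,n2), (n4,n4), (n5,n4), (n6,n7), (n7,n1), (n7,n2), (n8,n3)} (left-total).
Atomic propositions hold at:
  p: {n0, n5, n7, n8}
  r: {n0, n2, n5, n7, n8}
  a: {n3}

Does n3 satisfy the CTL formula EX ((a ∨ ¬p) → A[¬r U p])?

No

Sat(¬p) = {n1, n2, n3, n4, n6}
Sat(a ∨ ¬p) = {n1, n2, n3, n4, n6}
Sat(¬r) = {n1, n3, n4, n6}
A[¬r U p]: least fixpoint, start Z0 = Sat(p) = {n0, n5, n7, n8}, add states in Sat(¬r) with every successor in Z. Z1 = {n0, n1, n5, n6, n7, n8}; fixed.
Sat(A[¬r U p]) = {n0, n1, n5, n6, n7, n8}
Sat((a ∨ ¬p) → A[¬r U p]) = {n0, n1, n5, n6, n7, n8}
Sat(EX ((a ∨ ¬p) → A[¬r U p])) = {s : some successor in {n0, n1, n5, n6, n7, n8}} = {n0, n1, n2, n6, n7}
n3 ∉ Sat(EX ((a ∨ ¬p) → A[¬r U p])) = {n0, n1, n2, n6, n7}, so the formula does not hold at n3.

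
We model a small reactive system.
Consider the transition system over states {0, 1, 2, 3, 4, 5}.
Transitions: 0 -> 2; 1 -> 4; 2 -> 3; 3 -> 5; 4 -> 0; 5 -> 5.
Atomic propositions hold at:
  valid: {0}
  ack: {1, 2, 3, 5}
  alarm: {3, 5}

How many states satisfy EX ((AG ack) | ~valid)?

5

AG ack: greatest fixpoint, start Z0 = {1, 2, 3, 5}, keep only states in Sat with every successor in Z. Z1 = {2, 3, 5}; fixed.
Sat(AG ack) = {2, 3, 5}
Sat(~valid) = {1, 2, 3, 4, 5}
Sat((AG ack) | ~valid) = {1, 2, 3, 4, 5}
Sat(EX ((AG ack) | ~valid)) = {s : some successor in {1, 2, 3, 4, 5}} = {0, 1, 2, 3, 5}
|Sat(EX ((AG ack) | ~valid))| = |{0, 1, 2, 3, 5}| = 5.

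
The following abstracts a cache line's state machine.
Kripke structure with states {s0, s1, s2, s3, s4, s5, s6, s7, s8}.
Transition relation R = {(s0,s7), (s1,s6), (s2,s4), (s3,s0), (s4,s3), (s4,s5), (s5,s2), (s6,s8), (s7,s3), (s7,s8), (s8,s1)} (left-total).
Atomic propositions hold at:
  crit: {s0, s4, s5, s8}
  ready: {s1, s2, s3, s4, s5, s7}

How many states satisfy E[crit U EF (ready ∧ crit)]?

3

Sat(ready ∧ crit) = {s4, s5}
EF (ready ∧ crit): least fixpoint, start Z0 = {s4, s5}, add states with some successor in Z. Z1 = {s2, s4, s5}; fixed.
Sat(EF (ready ∧ crit)) = {s2, s4, s5}
E[crit U EF (ready ∧ crit)]: least fixpoint, start Z0 = Sat(EF (ready ∧ crit)) = {s2, s4, s5}, add states in Sat(crit) with some successor in Z. Already a fixed point.
Sat(E[crit U EF (ready ∧ crit)]) = {s2, s4, s5}
|Sat(E[crit U EF (ready ∧ crit)])| = |{s2, s4, s5}| = 3.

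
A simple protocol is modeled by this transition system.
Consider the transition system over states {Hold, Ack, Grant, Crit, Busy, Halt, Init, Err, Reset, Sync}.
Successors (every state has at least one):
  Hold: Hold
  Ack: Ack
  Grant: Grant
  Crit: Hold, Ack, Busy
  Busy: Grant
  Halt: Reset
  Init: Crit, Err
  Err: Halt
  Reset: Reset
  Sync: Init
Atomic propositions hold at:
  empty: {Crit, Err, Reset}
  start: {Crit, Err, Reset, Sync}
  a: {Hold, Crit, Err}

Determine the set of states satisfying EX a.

Sat(EX a) = {s : some successor in {Hold, Crit, Err}} = {Hold, Crit, Init}

{Hold, Crit, Init}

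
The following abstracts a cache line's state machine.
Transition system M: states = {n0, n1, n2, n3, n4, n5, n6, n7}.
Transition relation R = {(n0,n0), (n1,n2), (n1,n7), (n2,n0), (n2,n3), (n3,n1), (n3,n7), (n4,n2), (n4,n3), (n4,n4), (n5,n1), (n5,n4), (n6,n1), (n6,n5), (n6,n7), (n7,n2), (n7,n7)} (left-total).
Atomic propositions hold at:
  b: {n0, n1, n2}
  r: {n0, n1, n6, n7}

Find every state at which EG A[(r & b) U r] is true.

Sat(r & b) = {n0, n1}
A[(r & b) U r]: least fixpoint, start Z0 = Sat(r) = {n0, n1, n6, n7}, add states in Sat(r & b) with every successor in Z. Already a fixed point.
Sat(A[(r & b) U r]) = {n0, n1, n6, n7}
EG A[(r & b) U r]: greatest fixpoint, start Z0 = {n0, n1, n6, n7}, keep only states in Sat with some successor in Z. Already a fixed point.
Sat(EG A[(r & b) U r]) = {n0, n1, n6, n7}

{n0, n1, n6, n7}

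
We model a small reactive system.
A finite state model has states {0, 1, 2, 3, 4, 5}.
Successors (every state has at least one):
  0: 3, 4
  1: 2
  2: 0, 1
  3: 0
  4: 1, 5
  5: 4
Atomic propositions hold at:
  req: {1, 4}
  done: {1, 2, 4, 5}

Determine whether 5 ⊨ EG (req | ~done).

Sat(~done) = {0, 3}
Sat(req | ~done) = {0, 1, 3, 4}
EG (req | ~done): greatest fixpoint, start Z0 = {0, 1, 3, 4}, keep only states in Sat with some successor in Z. Z1 = {0, 3, 4}; Z2 = {0, 3}; fixed.
Sat(EG (req | ~done)) = {0, 3}
5 ∉ Sat(EG (req | ~done)) = {0, 3}, so the formula does not hold at 5.

No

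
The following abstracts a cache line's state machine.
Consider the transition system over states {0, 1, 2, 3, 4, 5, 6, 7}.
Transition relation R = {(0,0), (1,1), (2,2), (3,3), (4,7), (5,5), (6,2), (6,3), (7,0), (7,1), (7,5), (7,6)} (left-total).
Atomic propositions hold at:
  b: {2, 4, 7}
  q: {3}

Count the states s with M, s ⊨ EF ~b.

7

Sat(~b) = {0, 1, 3, 5, 6}
EF ~b: least fixpoint, start Z0 = {0, 1, 3, 5, 6}, add states with some successor in Z. Z1 = {0, 1, 3, 5, 6, 7}; Z2 = {0, 1, 3, 4, 5, 6, 7}; fixed.
Sat(EF ~b) = {0, 1, 3, 4, 5, 6, 7}
|Sat(EF ~b)| = |{0, 1, 3, 4, 5, 6, 7}| = 7.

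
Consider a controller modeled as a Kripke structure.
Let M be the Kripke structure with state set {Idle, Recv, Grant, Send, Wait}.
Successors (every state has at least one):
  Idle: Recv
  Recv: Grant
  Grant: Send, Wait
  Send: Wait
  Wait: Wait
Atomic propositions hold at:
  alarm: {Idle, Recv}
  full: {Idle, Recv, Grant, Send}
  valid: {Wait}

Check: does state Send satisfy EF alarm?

No

EF alarm: least fixpoint, start Z0 = {Idle, Recv}, add states with some successor in Z. Already a fixed point.
Sat(EF alarm) = {Idle, Recv}
Send ∉ Sat(EF alarm) = {Idle, Recv}, so the formula does not hold at Send.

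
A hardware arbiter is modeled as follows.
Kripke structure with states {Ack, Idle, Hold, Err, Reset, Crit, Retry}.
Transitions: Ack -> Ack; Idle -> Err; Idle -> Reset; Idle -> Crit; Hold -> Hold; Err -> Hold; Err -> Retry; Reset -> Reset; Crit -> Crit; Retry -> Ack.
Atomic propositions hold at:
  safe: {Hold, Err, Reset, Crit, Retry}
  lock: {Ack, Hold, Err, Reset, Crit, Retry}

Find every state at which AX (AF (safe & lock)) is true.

Sat(safe & lock) = {Hold, Err, Reset, Crit, Retry}
AF (safe & lock): least fixpoint, start Z0 = {Hold, Err, Reset, Crit, Retry}, add states with every successor in Z. Z1 = {Idle, Hold, Err, Reset, Crit, Retry}; fixed.
Sat(AF (safe & lock)) = {Idle, Hold, Err, Reset, Crit, Retry}
Sat(AX (AF (safe & lock))) = {s : every successor in {Idle, Hold, Err, Reset, Crit, Retry}} = {Idle, Hold, Err, Reset, Crit}

{Idle, Hold, Err, Reset, Crit}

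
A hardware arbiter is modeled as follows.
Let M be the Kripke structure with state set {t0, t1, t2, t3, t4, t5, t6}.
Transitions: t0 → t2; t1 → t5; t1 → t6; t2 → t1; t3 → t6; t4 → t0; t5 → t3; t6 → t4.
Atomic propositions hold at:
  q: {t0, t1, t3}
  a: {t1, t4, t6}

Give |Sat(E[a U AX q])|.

5

Sat(AX q) = {s : every successor in {t0, t1, t3}} = {t2, t4, t5}
E[a U AX q]: least fixpoint, start Z0 = Sat(AX q) = {t2, t4, t5}, add states in Sat(a) with some successor in Z. Z1 = {t1, t2, t4, t5, t6}; fixed.
Sat(E[a U AX q]) = {t1, t2, t4, t5, t6}
|Sat(E[a U AX q])| = |{t1, t2, t4, t5, t6}| = 5.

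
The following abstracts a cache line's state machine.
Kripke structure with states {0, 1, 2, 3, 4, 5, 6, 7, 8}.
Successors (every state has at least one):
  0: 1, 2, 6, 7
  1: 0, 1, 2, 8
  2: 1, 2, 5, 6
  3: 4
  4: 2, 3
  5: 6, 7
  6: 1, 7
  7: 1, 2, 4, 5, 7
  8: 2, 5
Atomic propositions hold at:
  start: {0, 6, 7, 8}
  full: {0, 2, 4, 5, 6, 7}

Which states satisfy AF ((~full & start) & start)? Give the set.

Sat(~full) = {1, 3, 8}
Sat(~full & start) = {8}
Sat((~full & start) & start) = {8}
AF ((~full & start) & start): least fixpoint, start Z0 = {8}, add states with every successor in Z. Already a fixed point.
Sat(AF ((~full & start) & start)) = {8}

{8}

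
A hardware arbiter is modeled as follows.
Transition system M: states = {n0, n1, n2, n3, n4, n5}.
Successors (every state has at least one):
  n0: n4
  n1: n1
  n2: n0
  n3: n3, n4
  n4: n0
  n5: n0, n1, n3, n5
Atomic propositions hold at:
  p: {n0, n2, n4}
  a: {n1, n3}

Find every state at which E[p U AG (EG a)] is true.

EG a: greatest fixpoint, start Z0 = {n1, n3}, keep only states in Sat with some successor in Z. Already a fixed point.
Sat(EG a) = {n1, n3}
AG (EG a): greatest fixpoint, start Z0 = {n1, n3}, keep only states in Sat with every successor in Z. Z1 = {n1}; fixed.
Sat(AG (EG a)) = {n1}
E[p U AG (EG a)]: least fixpoint, start Z0 = Sat(AG (EG a)) = {n1}, add states in Sat(p) with some successor in Z. Already a fixed point.
Sat(E[p U AG (EG a)]) = {n1}

{n1}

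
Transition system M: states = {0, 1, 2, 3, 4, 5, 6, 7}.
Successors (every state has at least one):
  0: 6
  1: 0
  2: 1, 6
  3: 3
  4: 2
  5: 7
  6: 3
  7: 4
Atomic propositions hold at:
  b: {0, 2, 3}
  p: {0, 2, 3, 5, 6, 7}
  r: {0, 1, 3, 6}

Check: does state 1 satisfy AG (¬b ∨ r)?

Yes

Sat(¬b) = {1, 4, 5, 6, 7}
Sat(¬b ∨ r) = {0, 1, 3, 4, 5, 6, 7}
AG (¬b ∨ r): greatest fixpoint, start Z0 = {0, 1, 3, 4, 5, 6, 7}, keep only states in Sat with every successor in Z. Z1 = {0, 1, 3, 5, 6, 7}; Z2 = {0, 1, 3, 5, 6}; Z3 = {0, 1, 3, 6}; fixed.
Sat(AG (¬b ∨ r)) = {0, 1, 3, 6}
1 ∈ Sat(AG (¬b ∨ r)) = {0, 1, 3, 6}, so the formula holds at 1.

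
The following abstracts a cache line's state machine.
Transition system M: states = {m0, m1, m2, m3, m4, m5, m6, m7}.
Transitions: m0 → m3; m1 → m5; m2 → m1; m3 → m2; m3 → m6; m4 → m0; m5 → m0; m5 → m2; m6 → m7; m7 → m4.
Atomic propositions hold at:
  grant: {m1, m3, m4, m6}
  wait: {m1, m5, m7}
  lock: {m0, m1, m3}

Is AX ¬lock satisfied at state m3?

Yes

Sat(¬lock) = {m2, m4, m5, m6, m7}
Sat(AX ¬lock) = {s : every successor in {m2, m4, m5, m6, m7}} = {m1, m3, m6, m7}
m3 ∈ Sat(AX ¬lock) = {m1, m3, m6, m7}, so the formula holds at m3.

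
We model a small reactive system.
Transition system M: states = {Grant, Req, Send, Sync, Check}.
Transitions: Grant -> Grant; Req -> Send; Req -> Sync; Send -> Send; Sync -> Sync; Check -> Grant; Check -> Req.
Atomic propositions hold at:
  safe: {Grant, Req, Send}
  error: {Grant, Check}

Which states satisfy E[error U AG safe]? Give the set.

AG safe: greatest fixpoint, start Z0 = {Grant, Req, Send}, keep only states in Sat with every successor in Z. Z1 = {Grant, Send}; fixed.
Sat(AG safe) = {Grant, Send}
E[error U AG safe]: least fixpoint, start Z0 = Sat(AG safe) = {Grant, Send}, add states in Sat(error) with some successor in Z. Z1 = {Grant, Send, Check}; fixed.
Sat(E[error U AG safe]) = {Grant, Send, Check}

{Grant, Send, Check}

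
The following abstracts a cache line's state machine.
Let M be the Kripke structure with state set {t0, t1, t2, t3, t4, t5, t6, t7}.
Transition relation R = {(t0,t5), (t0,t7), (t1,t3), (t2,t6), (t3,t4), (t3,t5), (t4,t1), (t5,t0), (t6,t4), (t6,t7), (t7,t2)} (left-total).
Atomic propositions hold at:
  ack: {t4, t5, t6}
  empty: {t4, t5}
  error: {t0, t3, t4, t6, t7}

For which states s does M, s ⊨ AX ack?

Sat(AX ack) = {s : every successor in {t4, t5, t6}} = {t2, t3}

{t2, t3}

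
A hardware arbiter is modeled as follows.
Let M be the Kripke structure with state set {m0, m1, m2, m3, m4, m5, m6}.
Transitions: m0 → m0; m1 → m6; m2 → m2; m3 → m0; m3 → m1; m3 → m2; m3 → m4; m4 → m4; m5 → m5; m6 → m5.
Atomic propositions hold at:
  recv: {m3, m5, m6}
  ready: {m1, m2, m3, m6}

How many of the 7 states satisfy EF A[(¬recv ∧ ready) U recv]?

4

Sat(¬recv) = {m0, m1, m2, m4}
Sat(¬recv ∧ ready) = {m1, m2}
A[(¬recv ∧ ready) U recv]: least fixpoint, start Z0 = Sat(recv) = {m3, m5, m6}, add states in Sat(¬recv ∧ ready) with every successor in Z. Z1 = {m1, m3, m5, m6}; fixed.
Sat(A[(¬recv ∧ ready) U recv]) = {m1, m3, m5, m6}
EF A[(¬recv ∧ ready) U recv]: least fixpoint, start Z0 = {m1, m3, m5, m6}, add states with some successor in Z. Already a fixed point.
Sat(EF A[(¬recv ∧ ready) U recv]) = {m1, m3, m5, m6}
|Sat(EF A[(¬recv ∧ ready) U recv])| = |{m1, m3, m5, m6}| = 4.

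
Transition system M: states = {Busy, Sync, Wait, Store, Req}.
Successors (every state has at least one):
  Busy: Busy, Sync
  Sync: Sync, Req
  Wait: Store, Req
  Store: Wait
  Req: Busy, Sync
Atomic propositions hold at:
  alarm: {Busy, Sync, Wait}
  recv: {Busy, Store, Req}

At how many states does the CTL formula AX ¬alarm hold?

1

Sat(¬alarm) = {Store, Req}
Sat(AX ¬alarm) = {s : every successor in {Store, Req}} = {Wait}
|Sat(AX ¬alarm)| = |{Wait}| = 1.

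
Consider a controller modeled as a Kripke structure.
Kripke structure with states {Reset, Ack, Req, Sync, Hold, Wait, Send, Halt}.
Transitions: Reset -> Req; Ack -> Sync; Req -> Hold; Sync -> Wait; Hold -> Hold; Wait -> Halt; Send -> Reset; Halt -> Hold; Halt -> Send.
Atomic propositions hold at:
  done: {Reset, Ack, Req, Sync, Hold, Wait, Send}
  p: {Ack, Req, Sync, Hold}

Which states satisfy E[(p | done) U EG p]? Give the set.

{Reset, Req, Hold, Send}

Sat(p | done) = {Reset, Ack, Req, Sync, Hold, Wait, Send}
EG p: greatest fixpoint, start Z0 = {Ack, Req, Sync, Hold}, keep only states in Sat with some successor in Z. Z1 = {Ack, Req, Hold}; Z2 = {Req, Hold}; fixed.
Sat(EG p) = {Req, Hold}
E[(p | done) U EG p]: least fixpoint, start Z0 = Sat(EG p) = {Req, Hold}, add states in Sat(p | done) with some successor in Z. Z1 = {Reset, Req, Hold}; Z2 = {Reset, Req, Hold, Send}; fixed.
Sat(E[(p | done) U EG p]) = {Reset, Req, Hold, Send}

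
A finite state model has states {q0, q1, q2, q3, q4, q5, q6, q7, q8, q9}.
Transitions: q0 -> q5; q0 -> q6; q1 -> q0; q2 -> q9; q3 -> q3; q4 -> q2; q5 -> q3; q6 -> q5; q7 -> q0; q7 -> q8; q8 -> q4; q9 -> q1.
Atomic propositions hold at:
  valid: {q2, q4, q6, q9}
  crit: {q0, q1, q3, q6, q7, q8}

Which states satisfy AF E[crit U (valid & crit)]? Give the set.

Sat(valid & crit) = {q6}
E[crit U (valid & crit)]: least fixpoint, start Z0 = Sat((valid & crit)) = {q6}, add states in Sat(crit) with some successor in Z. Z1 = {q0, q6}; Z2 = {q0, q1, q6, q7}; fixed.
Sat(E[crit U (valid & crit)]) = {q0, q1, q6, q7}
AF E[crit U (valid & crit)]: least fixpoint, start Z0 = {q0, q1, q6, q7}, add states with every successor in Z. Z1 = {q0, q1, q6, q7, q9}; Z2 = {q0, q1, q2, q6, q7, q9}; Z3 = {q0, q1, q2, q4, q6, q7, q9}; Z4 = {q0, q1, q2, q4, q6, q7, q8, q9}; fixed.
Sat(AF E[crit U (valid & crit)]) = {q0, q1, q2, q4, q6, q7, q8, q9}

{q0, q1, q2, q4, q6, q7, q8, q9}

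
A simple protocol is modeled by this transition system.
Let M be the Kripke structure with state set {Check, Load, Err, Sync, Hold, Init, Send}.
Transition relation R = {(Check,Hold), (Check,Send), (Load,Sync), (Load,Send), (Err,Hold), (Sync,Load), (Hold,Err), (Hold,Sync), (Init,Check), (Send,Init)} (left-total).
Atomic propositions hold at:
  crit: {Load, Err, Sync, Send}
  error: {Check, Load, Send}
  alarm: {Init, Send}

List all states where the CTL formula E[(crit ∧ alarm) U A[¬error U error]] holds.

Sat(crit ∧ alarm) = {Send}
Sat(¬error) = {Err, Sync, Hold, Init}
A[¬error U error]: least fixpoint, start Z0 = Sat(error) = {Check, Load, Send}, add states in Sat(¬error) with every successor in Z. Z1 = {Check, Load, Sync, Init, Send}; fixed.
Sat(A[¬error U error]) = {Check, Load, Sync, Init, Send}
E[(crit ∧ alarm) U A[¬error U error]]: least fixpoint, start Z0 = Sat(A[¬error U error]) = {Check, Load, Sync, Init, Send}, add states in Sat(crit ∧ alarm) with some successor in Z. Already a fixed point.
Sat(E[(crit ∧ alarm) U A[¬error U error]]) = {Check, Load, Sync, Init, Send}

{Check, Load, Sync, Init, Send}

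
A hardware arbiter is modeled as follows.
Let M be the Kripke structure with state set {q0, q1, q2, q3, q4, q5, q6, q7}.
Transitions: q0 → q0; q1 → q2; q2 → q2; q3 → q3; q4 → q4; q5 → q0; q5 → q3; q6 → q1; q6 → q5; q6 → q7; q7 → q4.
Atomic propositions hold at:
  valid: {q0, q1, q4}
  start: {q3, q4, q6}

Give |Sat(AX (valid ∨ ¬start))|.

Sat(¬start) = {q0, q1, q2, q5, q7}
Sat(valid ∨ ¬start) = {q0, q1, q2, q4, q5, q7}
Sat(AX (valid ∨ ¬start)) = {s : every successor in {q0, q1, q2, q4, q5, q7}} = {q0, q1, q2, q4, q6, q7}
|Sat(AX (valid ∨ ¬start))| = |{q0, q1, q2, q4, q6, q7}| = 6.

6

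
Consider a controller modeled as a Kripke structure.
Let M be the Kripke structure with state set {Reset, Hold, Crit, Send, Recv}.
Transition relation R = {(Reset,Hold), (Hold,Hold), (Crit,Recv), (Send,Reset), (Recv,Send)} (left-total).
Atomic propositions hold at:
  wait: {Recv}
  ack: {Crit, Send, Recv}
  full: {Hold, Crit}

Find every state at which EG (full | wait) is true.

Sat(full | wait) = {Hold, Crit, Recv}
EG (full | wait): greatest fixpoint, start Z0 = {Hold, Crit, Recv}, keep only states in Sat with some successor in Z. Z1 = {Hold, Crit}; Z2 = {Hold}; fixed.
Sat(EG (full | wait)) = {Hold}

{Hold}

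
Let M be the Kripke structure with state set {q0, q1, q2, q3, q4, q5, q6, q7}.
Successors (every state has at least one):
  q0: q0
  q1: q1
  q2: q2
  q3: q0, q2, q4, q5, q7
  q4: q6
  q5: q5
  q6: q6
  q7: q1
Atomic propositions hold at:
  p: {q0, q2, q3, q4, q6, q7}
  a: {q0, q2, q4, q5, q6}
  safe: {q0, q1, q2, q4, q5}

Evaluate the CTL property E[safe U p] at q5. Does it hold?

E[safe U p]: least fixpoint, start Z0 = Sat(p) = {q0, q2, q3, q4, q6, q7}, add states in Sat(safe) with some successor in Z. Already a fixed point.
Sat(E[safe U p]) = {q0, q2, q3, q4, q6, q7}
q5 ∉ Sat(E[safe U p]) = {q0, q2, q3, q4, q6, q7}, so the formula does not hold at q5.

No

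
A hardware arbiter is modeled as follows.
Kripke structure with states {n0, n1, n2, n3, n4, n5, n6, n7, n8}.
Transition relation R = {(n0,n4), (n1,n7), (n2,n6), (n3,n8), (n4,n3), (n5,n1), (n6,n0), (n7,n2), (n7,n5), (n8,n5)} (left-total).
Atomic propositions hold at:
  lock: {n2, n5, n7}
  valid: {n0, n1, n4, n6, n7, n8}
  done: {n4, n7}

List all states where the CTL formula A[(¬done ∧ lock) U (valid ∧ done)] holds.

{n4, n7}

Sat(¬done) = {n0, n1, n2, n3, n5, n6, n8}
Sat(¬done ∧ lock) = {n2, n5}
Sat(valid ∧ done) = {n4, n7}
A[(¬done ∧ lock) U (valid ∧ done)]: least fixpoint, start Z0 = Sat((valid ∧ done)) = {n4, n7}, add states in Sat(¬done ∧ lock) with every successor in Z. Already a fixed point.
Sat(A[(¬done ∧ lock) U (valid ∧ done)]) = {n4, n7}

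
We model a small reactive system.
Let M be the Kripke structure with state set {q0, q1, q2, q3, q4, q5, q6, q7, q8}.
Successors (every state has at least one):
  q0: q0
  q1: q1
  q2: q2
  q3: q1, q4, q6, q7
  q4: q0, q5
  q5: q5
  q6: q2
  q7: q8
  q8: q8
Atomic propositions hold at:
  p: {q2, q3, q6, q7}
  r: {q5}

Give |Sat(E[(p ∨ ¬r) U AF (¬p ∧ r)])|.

3

Sat(¬r) = {q0, q1, q2, q3, q4, q6, q7, q8}
Sat(p ∨ ¬r) = {q0, q1, q2, q3, q4, q6, q7, q8}
Sat(¬p) = {q0, q1, q4, q5, q8}
Sat(¬p ∧ r) = {q5}
AF (¬p ∧ r): least fixpoint, start Z0 = {q5}, add states with every successor in Z. Already a fixed point.
Sat(AF (¬p ∧ r)) = {q5}
E[(p ∨ ¬r) U AF (¬p ∧ r)]: least fixpoint, start Z0 = Sat(AF (¬p ∧ r)) = {q5}, add states in Sat(p ∨ ¬r) with some successor in Z. Z1 = {q4, q5}; Z2 = {q3, q4, q5}; fixed.
Sat(E[(p ∨ ¬r) U AF (¬p ∧ r)]) = {q3, q4, q5}
|Sat(E[(p ∨ ¬r) U AF (¬p ∧ r)])| = |{q3, q4, q5}| = 3.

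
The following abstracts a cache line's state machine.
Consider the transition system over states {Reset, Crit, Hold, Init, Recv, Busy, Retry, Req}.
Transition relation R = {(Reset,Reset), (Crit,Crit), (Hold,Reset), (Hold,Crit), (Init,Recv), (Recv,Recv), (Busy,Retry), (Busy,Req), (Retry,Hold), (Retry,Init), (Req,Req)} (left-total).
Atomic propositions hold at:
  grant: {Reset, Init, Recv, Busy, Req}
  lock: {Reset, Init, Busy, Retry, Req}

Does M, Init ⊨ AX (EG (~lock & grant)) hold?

Yes

Sat(~lock) = {Crit, Hold, Recv}
Sat(~lock & grant) = {Recv}
EG (~lock & grant): greatest fixpoint, start Z0 = {Recv}, keep only states in Sat with some successor in Z. Already a fixed point.
Sat(EG (~lock & grant)) = {Recv}
Sat(AX (EG (~lock & grant))) = {s : every successor in {Recv}} = {Init, Recv}
Init ∈ Sat(AX (EG (~lock & grant))) = {Init, Recv}, so the formula holds at Init.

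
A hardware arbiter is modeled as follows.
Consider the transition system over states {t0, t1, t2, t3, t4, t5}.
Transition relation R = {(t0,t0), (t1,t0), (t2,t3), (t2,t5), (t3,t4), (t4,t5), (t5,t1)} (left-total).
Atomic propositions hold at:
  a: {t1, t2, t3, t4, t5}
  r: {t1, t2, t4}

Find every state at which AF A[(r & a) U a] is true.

Sat(r & a) = {t1, t2, t4}
A[(r & a) U a]: least fixpoint, start Z0 = Sat(a) = {t1, t2, t3, t4, t5}, add states in Sat(r & a) with every successor in Z. Already a fixed point.
Sat(A[(r & a) U a]) = {t1, t2, t3, t4, t5}
AF A[(r & a) U a]: least fixpoint, start Z0 = {t1, t2, t3, t4, t5}, add states with every successor in Z. Already a fixed point.
Sat(AF A[(r & a) U a]) = {t1, t2, t3, t4, t5}

{t1, t2, t3, t4, t5}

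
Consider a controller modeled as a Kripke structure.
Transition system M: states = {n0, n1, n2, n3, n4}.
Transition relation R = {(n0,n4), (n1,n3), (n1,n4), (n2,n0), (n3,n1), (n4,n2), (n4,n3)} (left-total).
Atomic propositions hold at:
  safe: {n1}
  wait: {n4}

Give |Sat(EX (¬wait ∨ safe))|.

4

Sat(¬wait) = {n0, n1, n2, n3}
Sat(¬wait ∨ safe) = {n0, n1, n2, n3}
Sat(EX (¬wait ∨ safe)) = {s : some successor in {n0, n1, n2, n3}} = {n1, n2, n3, n4}
|Sat(EX (¬wait ∨ safe))| = |{n1, n2, n3, n4}| = 4.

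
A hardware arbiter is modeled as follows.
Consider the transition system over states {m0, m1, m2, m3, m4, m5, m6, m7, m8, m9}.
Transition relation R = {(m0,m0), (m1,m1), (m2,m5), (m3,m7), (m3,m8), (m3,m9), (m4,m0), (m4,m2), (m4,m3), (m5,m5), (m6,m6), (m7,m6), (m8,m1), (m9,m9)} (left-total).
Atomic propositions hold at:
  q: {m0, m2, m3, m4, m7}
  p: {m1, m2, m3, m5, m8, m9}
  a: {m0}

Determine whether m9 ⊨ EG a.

EG a: greatest fixpoint, start Z0 = {m0}, keep only states in Sat with some successor in Z. Already a fixed point.
Sat(EG a) = {m0}
m9 ∉ Sat(EG a) = {m0}, so the formula does not hold at m9.

No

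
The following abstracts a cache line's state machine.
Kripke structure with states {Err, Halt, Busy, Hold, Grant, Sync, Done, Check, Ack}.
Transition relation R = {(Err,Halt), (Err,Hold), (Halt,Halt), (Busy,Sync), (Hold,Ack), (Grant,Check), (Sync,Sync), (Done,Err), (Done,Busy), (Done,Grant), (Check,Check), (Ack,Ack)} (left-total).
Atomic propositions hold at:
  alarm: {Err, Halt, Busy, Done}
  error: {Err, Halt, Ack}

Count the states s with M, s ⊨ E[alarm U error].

E[alarm U error]: least fixpoint, start Z0 = Sat(error) = {Err, Halt, Ack}, add states in Sat(alarm) with some successor in Z. Z1 = {Err, Halt, Done, Ack}; fixed.
Sat(E[alarm U error]) = {Err, Halt, Done, Ack}
|Sat(E[alarm U error])| = |{Err, Halt, Done, Ack}| = 4.

4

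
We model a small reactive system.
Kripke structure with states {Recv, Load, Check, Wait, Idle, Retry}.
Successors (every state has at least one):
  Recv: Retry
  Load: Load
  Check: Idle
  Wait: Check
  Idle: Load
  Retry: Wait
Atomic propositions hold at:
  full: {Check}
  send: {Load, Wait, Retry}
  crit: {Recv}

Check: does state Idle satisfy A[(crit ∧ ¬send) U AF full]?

Sat(¬send) = {Recv, Check, Idle}
Sat(crit ∧ ¬send) = {Recv}
AF full: least fixpoint, start Z0 = {Check}, add states with every successor in Z. Z1 = {Check, Wait}; Z2 = {Check, Wait, Retry}; Z3 = {Recv, Check, Wait, Retry}; fixed.
Sat(AF full) = {Recv, Check, Wait, Retry}
A[(crit ∧ ¬send) U AF full]: least fixpoint, start Z0 = Sat(AF full) = {Recv, Check, Wait, Retry}, add states in Sat(crit ∧ ¬send) with every successor in Z. Already a fixed point.
Sat(A[(crit ∧ ¬send) U AF full]) = {Recv, Check, Wait, Retry}
Idle ∉ Sat(A[(crit ∧ ¬send) U AF full]) = {Recv, Check, Wait, Retry}, so the formula does not hold at Idle.

No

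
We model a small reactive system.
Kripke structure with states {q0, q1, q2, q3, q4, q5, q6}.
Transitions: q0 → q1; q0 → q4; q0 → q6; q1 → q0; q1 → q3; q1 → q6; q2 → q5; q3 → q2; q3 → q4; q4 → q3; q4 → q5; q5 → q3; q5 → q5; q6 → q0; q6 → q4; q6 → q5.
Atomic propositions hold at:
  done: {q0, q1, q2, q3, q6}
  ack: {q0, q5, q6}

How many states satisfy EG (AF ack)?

4

AF ack: least fixpoint, start Z0 = {q0, q5, q6}, add states with every successor in Z. Z1 = {q0, q2, q5, q6}; fixed.
Sat(AF ack) = {q0, q2, q5, q6}
EG (AF ack): greatest fixpoint, start Z0 = {q0, q2, q5, q6}, keep only states in Sat with some successor in Z. Already a fixed point.
Sat(EG (AF ack)) = {q0, q2, q5, q6}
|Sat(EG (AF ack))| = |{q0, q2, q5, q6}| = 4.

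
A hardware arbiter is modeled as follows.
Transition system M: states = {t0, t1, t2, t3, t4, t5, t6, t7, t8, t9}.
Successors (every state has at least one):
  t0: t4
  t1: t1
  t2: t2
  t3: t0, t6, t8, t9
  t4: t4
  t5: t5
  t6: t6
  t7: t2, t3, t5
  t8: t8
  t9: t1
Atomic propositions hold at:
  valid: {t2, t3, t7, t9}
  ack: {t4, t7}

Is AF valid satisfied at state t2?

Yes

AF valid: least fixpoint, start Z0 = {t2, t3, t7, t9}, add states with every successor in Z. Already a fixed point.
Sat(AF valid) = {t2, t3, t7, t9}
t2 ∈ Sat(AF valid) = {t2, t3, t7, t9}, so the formula holds at t2.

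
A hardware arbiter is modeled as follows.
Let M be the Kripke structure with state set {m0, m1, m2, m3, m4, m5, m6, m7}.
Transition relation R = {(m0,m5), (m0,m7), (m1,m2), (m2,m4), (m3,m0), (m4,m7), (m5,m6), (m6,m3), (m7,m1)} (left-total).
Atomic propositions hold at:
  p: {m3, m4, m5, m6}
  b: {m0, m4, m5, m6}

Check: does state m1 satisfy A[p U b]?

No

A[p U b]: least fixpoint, start Z0 = Sat(b) = {m0, m4, m5, m6}, add states in Sat(p) with every successor in Z. Z1 = {m0, m3, m4, m5, m6}; fixed.
Sat(A[p U b]) = {m0, m3, m4, m5, m6}
m1 ∉ Sat(A[p U b]) = {m0, m3, m4, m5, m6}, so the formula does not hold at m1.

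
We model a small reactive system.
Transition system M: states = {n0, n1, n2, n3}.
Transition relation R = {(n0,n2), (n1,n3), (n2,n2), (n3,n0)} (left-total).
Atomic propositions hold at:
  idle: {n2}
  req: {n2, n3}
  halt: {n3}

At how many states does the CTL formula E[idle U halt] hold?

1

E[idle U halt]: least fixpoint, start Z0 = Sat(halt) = {n3}, add states in Sat(idle) with some successor in Z. Already a fixed point.
Sat(E[idle U halt]) = {n3}
|Sat(E[idle U halt])| = |{n3}| = 1.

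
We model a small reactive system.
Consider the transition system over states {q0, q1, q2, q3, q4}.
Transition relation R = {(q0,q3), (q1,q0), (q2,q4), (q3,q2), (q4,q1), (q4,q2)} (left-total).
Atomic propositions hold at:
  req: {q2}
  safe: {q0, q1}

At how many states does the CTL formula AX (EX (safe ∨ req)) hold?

Sat(safe ∨ req) = {q0, q1, q2}
Sat(EX (safe ∨ req)) = {s : some successor in {q0, q1, q2}} = {q1, q3, q4}
Sat(AX (EX (safe ∨ req))) = {s : every successor in {q1, q3, q4}} = {q0, q2}
|Sat(AX (EX (safe ∨ req)))| = |{q0, q2}| = 2.

2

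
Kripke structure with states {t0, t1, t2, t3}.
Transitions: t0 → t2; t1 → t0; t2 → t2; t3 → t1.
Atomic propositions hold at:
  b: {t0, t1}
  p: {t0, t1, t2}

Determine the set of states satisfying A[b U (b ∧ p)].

{t0, t1}

Sat(b ∧ p) = {t0, t1}
A[b U (b ∧ p)]: least fixpoint, start Z0 = Sat((b ∧ p)) = {t0, t1}, add states in Sat(b) with every successor in Z. Already a fixed point.
Sat(A[b U (b ∧ p)]) = {t0, t1}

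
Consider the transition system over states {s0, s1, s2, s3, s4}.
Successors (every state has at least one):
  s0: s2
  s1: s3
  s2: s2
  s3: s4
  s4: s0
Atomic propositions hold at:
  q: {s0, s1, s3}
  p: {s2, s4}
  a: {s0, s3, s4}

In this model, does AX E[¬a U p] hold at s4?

No

Sat(¬a) = {s1, s2}
E[¬a U p]: least fixpoint, start Z0 = Sat(p) = {s2, s4}, add states in Sat(¬a) with some successor in Z. Already a fixed point.
Sat(E[¬a U p]) = {s2, s4}
Sat(AX E[¬a U p]) = {s : every successor in {s2, s4}} = {s0, s2, s3}
s4 ∉ Sat(AX E[¬a U p]) = {s0, s2, s3}, so the formula does not hold at s4.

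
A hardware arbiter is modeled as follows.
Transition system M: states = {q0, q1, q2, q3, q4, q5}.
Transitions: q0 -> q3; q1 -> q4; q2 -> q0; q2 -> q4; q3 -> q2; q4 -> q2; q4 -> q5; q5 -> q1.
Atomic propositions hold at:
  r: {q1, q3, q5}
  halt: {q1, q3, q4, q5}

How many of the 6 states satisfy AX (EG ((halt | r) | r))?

Sat(halt | r) = {q1, q3, q4, q5}
Sat((halt | r) | r) = {q1, q3, q4, q5}
EG ((halt | r) | r): greatest fixpoint, start Z0 = {q1, q3, q4, q5}, keep only states in Sat with some successor in Z. Z1 = {q1, q4, q5}; fixed.
Sat(EG ((halt | r) | r)) = {q1, q4, q5}
Sat(AX (EG ((halt | r) | r))) = {s : every successor in {q1, q4, q5}} = {q1, q5}
|Sat(AX (EG ((halt | r) | r)))| = |{q1, q5}| = 2.

2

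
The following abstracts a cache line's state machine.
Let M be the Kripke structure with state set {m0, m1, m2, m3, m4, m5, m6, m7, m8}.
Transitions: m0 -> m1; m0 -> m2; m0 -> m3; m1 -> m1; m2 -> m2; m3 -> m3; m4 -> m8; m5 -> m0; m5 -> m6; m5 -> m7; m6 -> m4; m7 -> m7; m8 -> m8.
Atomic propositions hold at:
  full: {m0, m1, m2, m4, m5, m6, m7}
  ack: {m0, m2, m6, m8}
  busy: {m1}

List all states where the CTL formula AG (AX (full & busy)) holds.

Sat(full & busy) = {m1}
Sat(AX (full & busy)) = {s : every successor in {m1}} = {m1}
AG (AX (full & busy)): greatest fixpoint, start Z0 = {m1}, keep only states in Sat with every successor in Z. Already a fixed point.
Sat(AG (AX (full & busy))) = {m1}

{m1}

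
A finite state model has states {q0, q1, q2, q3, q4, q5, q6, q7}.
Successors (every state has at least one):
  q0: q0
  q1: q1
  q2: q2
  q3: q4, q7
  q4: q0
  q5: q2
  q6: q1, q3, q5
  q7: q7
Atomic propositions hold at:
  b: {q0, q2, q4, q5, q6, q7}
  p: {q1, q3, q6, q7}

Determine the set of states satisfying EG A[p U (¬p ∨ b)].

Sat(¬p) = {q0, q2, q4, q5}
Sat(¬p ∨ b) = {q0, q2, q4, q5, q6, q7}
A[p U (¬p ∨ b)]: least fixpoint, start Z0 = Sat((¬p ∨ b)) = {q0, q2, q4, q5, q6, q7}, add states in Sat(p) with every successor in Z. Z1 = {q0, q2, q3, q4, q5, q6, q7}; fixed.
Sat(A[p U (¬p ∨ b)]) = {q0, q2, q3, q4, q5, q6, q7}
EG A[p U (¬p ∨ b)]: greatest fixpoint, start Z0 = {q0, q2, q3, q4, q5, q6, q7}, keep only states in Sat with some successor in Z. Already a fixed point.
Sat(EG A[p U (¬p ∨ b)]) = {q0, q2, q3, q4, q5, q6, q7}

{q0, q2, q3, q4, q5, q6, q7}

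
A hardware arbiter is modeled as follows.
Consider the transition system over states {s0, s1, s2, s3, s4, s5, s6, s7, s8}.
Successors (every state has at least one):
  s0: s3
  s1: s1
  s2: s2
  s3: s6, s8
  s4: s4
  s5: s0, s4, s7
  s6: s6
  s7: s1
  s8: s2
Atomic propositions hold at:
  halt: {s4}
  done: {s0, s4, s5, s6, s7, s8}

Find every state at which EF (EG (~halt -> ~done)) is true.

Sat(~halt) = {s0, s1, s2, s3, s5, s6, s7, s8}
Sat(~done) = {s1, s2, s3}
Sat(~halt -> ~done) = {s1, s2, s3, s4}
EG (~halt -> ~done): greatest fixpoint, start Z0 = {s1, s2, s3, s4}, keep only states in Sat with some successor in Z. Z1 = {s1, s2, s4}; fixed.
Sat(EG (~halt -> ~done)) = {s1, s2, s4}
EF (EG (~halt -> ~done)): least fixpoint, start Z0 = {s1, s2, s4}, add states with some successor in Z. Z1 = {s1, s2, s4, s5, s7, s8}; Z2 = {s1, s2, s3, s4, s5, s7, s8}; Z3 = {s0, s1, s2, s3, s4, s5, s7, s8}; fixed.
Sat(EF (EG (~halt -> ~done))) = {s0, s1, s2, s3, s4, s5, s7, s8}

{s0, s1, s2, s3, s4, s5, s7, s8}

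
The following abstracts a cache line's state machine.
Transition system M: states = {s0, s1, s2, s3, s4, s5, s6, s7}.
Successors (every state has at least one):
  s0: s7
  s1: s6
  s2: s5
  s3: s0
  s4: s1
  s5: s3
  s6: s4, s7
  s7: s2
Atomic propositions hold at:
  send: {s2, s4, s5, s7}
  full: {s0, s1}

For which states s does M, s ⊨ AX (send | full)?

Sat(send | full) = {s0, s1, s2, s4, s5, s7}
Sat(AX (send | full)) = {s : every successor in {s0, s1, s2, s4, s5, s7}} = {s0, s2, s3, s4, s6, s7}

{s0, s2, s3, s4, s6, s7}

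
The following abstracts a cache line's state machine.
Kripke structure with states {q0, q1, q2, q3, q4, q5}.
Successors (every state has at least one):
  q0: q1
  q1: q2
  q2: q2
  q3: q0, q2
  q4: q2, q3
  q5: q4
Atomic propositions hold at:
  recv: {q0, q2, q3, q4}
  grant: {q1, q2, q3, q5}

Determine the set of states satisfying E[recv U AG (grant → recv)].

Sat(grant → recv) = {q0, q2, q3, q4}
AG (grant → recv): greatest fixpoint, start Z0 = {q0, q2, q3, q4}, keep only states in Sat with every successor in Z. Z1 = {q2, q3, q4}; Z2 = {q2, q4}; Z3 = {q2}; fixed.
Sat(AG (grant → recv)) = {q2}
E[recv U AG (grant → recv)]: least fixpoint, start Z0 = Sat(AG (grant → recv)) = {q2}, add states in Sat(recv) with some successor in Z. Z1 = {q2, q3, q4}; fixed.
Sat(E[recv U AG (grant → recv)]) = {q2, q3, q4}

{q2, q3, q4}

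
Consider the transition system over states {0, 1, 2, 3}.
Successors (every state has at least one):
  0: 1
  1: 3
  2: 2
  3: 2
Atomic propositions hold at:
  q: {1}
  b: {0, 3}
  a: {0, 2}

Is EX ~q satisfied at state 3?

Yes

Sat(~q) = {0, 2, 3}
Sat(EX ~q) = {s : some successor in {0, 2, 3}} = {1, 2, 3}
3 ∈ Sat(EX ~q) = {1, 2, 3}, so the formula holds at 3.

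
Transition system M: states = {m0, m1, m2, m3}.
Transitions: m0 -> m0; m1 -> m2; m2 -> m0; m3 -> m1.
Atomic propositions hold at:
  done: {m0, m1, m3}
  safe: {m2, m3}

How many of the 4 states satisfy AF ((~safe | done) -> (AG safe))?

3

Sat(~safe) = {m0, m1}
Sat(~safe | done) = {m0, m1, m3}
AG safe: greatest fixpoint, start Z0 = {m2, m3}, keep only states in Sat with every successor in Z. Z1 = ∅; fixed.
Sat(AG safe) = ∅
Sat((~safe | done) -> (AG safe)) = {m2}
AF ((~safe | done) -> (AG safe)): least fixpoint, start Z0 = {m2}, add states with every successor in Z. Z1 = {m1, m2}; Z2 = {m1, m2, m3}; fixed.
Sat(AF ((~safe | done) -> (AG safe))) = {m1, m2, m3}
|Sat(AF ((~safe | done) -> (AG safe)))| = |{m1, m2, m3}| = 3.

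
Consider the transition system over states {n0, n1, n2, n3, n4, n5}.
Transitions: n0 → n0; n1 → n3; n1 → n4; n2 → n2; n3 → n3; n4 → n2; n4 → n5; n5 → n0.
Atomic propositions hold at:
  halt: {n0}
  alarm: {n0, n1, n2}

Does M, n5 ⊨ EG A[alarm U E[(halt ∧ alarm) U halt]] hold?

No

Sat(halt ∧ alarm) = {n0}
E[(halt ∧ alarm) U halt]: least fixpoint, start Z0 = Sat(halt) = {n0}, add states in Sat(halt ∧ alarm) with some successor in Z. Already a fixed point.
Sat(E[(halt ∧ alarm) U halt]) = {n0}
A[alarm U E[(halt ∧ alarm) U halt]]: least fixpoint, start Z0 = Sat(E[(halt ∧ alarm) U halt]) = {n0}, add states in Sat(alarm) with every successor in Z. Already a fixed point.
Sat(A[alarm U E[(halt ∧ alarm) U halt]]) = {n0}
EG A[alarm U E[(halt ∧ alarm) U halt]]: greatest fixpoint, start Z0 = {n0}, keep only states in Sat with some successor in Z. Already a fixed point.
Sat(EG A[alarm U E[(halt ∧ alarm) U halt]]) = {n0}
n5 ∉ Sat(EG A[alarm U E[(halt ∧ alarm) U halt]]) = {n0}, so the formula does not hold at n5.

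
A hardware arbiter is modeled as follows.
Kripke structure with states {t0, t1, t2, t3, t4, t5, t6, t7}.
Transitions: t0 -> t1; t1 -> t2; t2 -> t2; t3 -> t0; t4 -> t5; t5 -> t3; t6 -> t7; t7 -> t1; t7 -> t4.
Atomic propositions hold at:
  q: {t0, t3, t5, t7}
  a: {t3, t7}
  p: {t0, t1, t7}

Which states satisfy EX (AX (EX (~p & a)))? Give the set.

Sat(~p) = {t2, t3, t4, t5, t6}
Sat(~p & a) = {t3}
Sat(EX (~p & a)) = {s : some successor in {t3}} = {t5}
Sat(AX (EX (~p & a))) = {s : every successor in {t5}} = {t4}
Sat(EX (AX (EX (~p & a)))) = {s : some successor in {t4}} = {t7}

{t7}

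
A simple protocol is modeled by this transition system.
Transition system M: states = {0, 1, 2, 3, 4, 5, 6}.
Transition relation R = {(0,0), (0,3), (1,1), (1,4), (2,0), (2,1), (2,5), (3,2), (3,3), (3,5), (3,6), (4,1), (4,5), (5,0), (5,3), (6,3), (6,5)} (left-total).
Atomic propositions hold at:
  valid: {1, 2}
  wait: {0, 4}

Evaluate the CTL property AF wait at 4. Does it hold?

AF wait: least fixpoint, start Z0 = {0, 4}, add states with every successor in Z. Already a fixed point.
Sat(AF wait) = {0, 4}
4 ∈ Sat(AF wait) = {0, 4}, so the formula holds at 4.

Yes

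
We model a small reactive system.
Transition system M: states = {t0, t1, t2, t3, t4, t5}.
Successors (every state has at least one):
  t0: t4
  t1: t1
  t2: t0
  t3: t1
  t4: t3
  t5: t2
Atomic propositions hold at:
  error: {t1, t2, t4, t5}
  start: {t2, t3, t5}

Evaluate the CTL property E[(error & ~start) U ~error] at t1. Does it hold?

Sat(~start) = {t0, t1, t4}
Sat(error & ~start) = {t1, t4}
Sat(~error) = {t0, t3}
E[(error & ~start) U ~error]: least fixpoint, start Z0 = Sat(~error) = {t0, t3}, add states in Sat(error & ~start) with some successor in Z. Z1 = {t0, t3, t4}; fixed.
Sat(E[(error & ~start) U ~error]) = {t0, t3, t4}
t1 ∉ Sat(E[(error & ~start) U ~error]) = {t0, t3, t4}, so the formula does not hold at t1.

No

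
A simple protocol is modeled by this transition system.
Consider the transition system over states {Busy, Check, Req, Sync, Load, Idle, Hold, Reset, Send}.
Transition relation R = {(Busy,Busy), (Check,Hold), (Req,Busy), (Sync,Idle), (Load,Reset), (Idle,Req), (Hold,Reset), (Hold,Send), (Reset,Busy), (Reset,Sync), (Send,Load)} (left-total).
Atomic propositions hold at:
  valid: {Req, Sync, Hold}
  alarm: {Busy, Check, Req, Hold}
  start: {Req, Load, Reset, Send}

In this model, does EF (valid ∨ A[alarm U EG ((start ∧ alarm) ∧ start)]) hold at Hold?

Yes

Sat(start ∧ alarm) = {Req}
Sat((start ∧ alarm) ∧ start) = {Req}
EG ((start ∧ alarm) ∧ start): greatest fixpoint, start Z0 = {Req}, keep only states in Sat with some successor in Z. Z1 = ∅; fixed.
Sat(EG ((start ∧ alarm) ∧ start)) = ∅
A[alarm U EG ((start ∧ alarm) ∧ start)]: least fixpoint, start Z0 = Sat(EG ((start ∧ alarm) ∧ start)) = ∅, add states in Sat(alarm) with every successor in Z. Already a fixed point.
Sat(A[alarm U EG ((start ∧ alarm) ∧ start)]) = ∅
Sat(valid ∨ A[alarm U EG ((start ∧ alarm) ∧ start)]) = {Req, Sync, Hold}
EF (valid ∨ A[alarm U EG ((start ∧ alarm) ∧ start)]): least fixpoint, start Z0 = {Req, Sync, Hold}, add states with some successor in Z. Z1 = {Check, Req, Sync, Idle, Hold, Reset}; Z2 = {Check, Req, Sync, Load, Idle, Hold, Reset}; Z3 = {Check, Req, Sync, Load, Idle, Hold, Reset, Send}; fixed.
Sat(EF (valid ∨ A[alarm U EG ((start ∧ alarm) ∧ start)])) = {Check, Req, Sync, Load, Idle, Hold, Reset, Send}
Hold ∈ Sat(EF (valid ∨ A[alarm U EG ((start ∧ alarm) ∧ start)])) = {Check, Req, Sync, Load, Idle, Hold, Reset, Send}, so the formula holds at Hold.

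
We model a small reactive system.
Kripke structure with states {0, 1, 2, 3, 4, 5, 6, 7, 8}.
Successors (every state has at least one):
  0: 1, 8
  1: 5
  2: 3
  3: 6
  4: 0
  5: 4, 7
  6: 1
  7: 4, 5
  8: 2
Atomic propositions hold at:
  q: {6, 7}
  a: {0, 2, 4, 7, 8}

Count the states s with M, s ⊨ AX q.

1

Sat(AX q) = {s : every successor in {6, 7}} = {3}
|Sat(AX q)| = |{3}| = 1.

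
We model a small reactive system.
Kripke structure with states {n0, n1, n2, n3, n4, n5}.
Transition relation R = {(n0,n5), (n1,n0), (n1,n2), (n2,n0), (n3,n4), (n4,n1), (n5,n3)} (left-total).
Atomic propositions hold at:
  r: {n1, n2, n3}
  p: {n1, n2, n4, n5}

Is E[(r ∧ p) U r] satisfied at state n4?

Sat(r ∧ p) = {n1, n2}
E[(r ∧ p) U r]: least fixpoint, start Z0 = Sat(r) = {n1, n2, n3}, add states in Sat(r ∧ p) with some successor in Z. Already a fixed point.
Sat(E[(r ∧ p) U r]) = {n1, n2, n3}
n4 ∉ Sat(E[(r ∧ p) U r]) = {n1, n2, n3}, so the formula does not hold at n4.

No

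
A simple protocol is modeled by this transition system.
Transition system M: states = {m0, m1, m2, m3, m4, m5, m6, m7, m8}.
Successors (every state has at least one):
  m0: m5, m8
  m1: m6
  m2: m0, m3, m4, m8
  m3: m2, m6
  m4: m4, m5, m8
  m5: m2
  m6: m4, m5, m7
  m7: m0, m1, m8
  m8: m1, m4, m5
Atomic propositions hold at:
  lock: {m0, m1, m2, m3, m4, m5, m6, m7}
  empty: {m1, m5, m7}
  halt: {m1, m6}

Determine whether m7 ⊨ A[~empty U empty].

Yes

Sat(~empty) = {m0, m2, m3, m4, m6, m8}
A[~empty U empty]: least fixpoint, start Z0 = Sat(empty) = {m1, m5, m7}, add states in Sat(~empty) with every successor in Z. Already a fixed point.
Sat(A[~empty U empty]) = {m1, m5, m7}
m7 ∈ Sat(A[~empty U empty]) = {m1, m5, m7}, so the formula holds at m7.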